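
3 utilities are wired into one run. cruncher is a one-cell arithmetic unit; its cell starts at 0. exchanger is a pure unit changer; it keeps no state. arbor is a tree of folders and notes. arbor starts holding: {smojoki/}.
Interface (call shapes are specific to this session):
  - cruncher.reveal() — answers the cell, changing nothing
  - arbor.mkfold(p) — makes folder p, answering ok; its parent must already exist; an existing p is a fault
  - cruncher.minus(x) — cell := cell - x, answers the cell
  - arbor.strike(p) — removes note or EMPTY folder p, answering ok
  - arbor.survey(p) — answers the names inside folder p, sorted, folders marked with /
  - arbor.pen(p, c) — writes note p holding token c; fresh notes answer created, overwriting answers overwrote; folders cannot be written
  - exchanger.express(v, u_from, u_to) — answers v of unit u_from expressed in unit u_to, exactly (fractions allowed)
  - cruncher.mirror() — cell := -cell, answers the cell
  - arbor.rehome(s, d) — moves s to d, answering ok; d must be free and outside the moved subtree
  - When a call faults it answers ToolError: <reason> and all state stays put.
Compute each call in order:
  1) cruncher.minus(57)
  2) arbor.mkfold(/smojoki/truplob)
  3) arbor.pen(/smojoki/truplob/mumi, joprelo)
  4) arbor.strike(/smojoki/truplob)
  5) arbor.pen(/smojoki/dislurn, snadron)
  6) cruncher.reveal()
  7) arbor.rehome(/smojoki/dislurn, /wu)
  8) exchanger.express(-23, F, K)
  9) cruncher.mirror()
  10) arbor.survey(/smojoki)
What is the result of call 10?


Answer: [truplob/]

Derivation:
I try minus on x→57, — result: -57.
Calling mkfold on p→/smojoki/truplob, giving ok.
Invoking pen on p→/smojoki/truplob/mumi, c→joprelo, → created.
Next I call strike on p→/smojoki/truplob, and get ToolError: not empty.
Invoking pen on p→/smojoki/dislurn, c→snadron, and observe created.
I use reveal(), and get -57.
Then rehome on s→/smojoki/dislurn, d→/wu, and get ok.
Then express on v→-23, u_from→F, u_to→K, which returns 43667/180.
I use mirror(), and see 57.
I run survey on p→/smojoki, and see [truplob/].


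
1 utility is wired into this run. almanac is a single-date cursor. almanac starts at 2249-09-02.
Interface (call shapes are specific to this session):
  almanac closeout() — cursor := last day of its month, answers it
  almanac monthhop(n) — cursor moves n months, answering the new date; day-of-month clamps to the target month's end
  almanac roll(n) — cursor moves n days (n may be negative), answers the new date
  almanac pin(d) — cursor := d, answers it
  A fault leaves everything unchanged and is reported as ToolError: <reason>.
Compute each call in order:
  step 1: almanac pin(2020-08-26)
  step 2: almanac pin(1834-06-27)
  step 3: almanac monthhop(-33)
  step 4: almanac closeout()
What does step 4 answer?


Answer: 1831-09-30

Derivation:
→ almanac pin(2020-08-26)
← 2020-08-26
→ almanac pin(1834-06-27)
← 1834-06-27
→ almanac monthhop(-33)
← 1831-09-27
→ almanac closeout()
← 1831-09-30


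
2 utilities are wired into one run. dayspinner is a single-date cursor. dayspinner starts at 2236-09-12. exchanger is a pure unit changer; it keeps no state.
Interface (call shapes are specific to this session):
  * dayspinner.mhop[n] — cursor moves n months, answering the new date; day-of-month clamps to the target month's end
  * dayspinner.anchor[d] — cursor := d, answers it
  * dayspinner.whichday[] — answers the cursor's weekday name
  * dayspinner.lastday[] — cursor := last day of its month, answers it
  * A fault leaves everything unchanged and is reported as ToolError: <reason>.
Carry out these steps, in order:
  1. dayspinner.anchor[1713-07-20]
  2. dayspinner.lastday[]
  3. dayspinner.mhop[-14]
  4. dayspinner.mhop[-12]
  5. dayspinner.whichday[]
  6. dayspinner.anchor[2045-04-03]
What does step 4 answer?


// 1. anchor(d→1713-07-20) ~> 1713-07-20
// 2. lastday() ~> 1713-07-31
// 3. mhop(n→-14) ~> 1712-05-31
// 4. mhop(n→-12) ~> 1711-05-31
// 5. whichday() ~> Sunday
// 6. anchor(d→2045-04-03) ~> 2045-04-03

Answer: 1711-05-31


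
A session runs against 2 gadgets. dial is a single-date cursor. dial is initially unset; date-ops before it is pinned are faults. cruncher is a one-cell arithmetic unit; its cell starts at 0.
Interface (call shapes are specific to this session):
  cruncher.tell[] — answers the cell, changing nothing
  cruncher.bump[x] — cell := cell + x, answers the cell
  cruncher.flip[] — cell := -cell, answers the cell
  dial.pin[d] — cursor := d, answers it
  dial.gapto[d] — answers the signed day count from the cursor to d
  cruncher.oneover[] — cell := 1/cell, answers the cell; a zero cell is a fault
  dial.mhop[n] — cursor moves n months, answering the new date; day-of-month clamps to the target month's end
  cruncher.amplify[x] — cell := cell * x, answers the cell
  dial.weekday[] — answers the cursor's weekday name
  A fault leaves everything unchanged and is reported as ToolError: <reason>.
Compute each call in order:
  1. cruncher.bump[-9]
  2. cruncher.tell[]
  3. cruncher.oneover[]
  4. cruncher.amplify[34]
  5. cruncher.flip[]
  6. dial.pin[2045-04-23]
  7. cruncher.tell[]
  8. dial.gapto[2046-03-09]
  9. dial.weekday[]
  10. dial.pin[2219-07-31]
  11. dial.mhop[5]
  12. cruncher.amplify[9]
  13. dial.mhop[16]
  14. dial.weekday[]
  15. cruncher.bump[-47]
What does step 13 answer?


CALL cruncher.bump[x: -9]
RET  -9
CALL cruncher.tell[]
RET  -9
CALL cruncher.oneover[]
RET  -1/9
CALL cruncher.amplify[x: 34]
RET  -34/9
CALL cruncher.flip[]
RET  34/9
CALL dial.pin[d: 2045-04-23]
RET  2045-04-23
CALL cruncher.tell[]
RET  34/9
CALL dial.gapto[d: 2046-03-09]
RET  320
CALL dial.weekday[]
RET  Sunday
CALL dial.pin[d: 2219-07-31]
RET  2219-07-31
CALL dial.mhop[n: 5]
RET  2219-12-31
CALL cruncher.amplify[x: 9]
RET  34
CALL dial.mhop[n: 16]
RET  2221-04-30
CALL dial.weekday[]
RET  Monday
CALL cruncher.bump[x: -47]
RET  -13

Answer: 2221-04-30


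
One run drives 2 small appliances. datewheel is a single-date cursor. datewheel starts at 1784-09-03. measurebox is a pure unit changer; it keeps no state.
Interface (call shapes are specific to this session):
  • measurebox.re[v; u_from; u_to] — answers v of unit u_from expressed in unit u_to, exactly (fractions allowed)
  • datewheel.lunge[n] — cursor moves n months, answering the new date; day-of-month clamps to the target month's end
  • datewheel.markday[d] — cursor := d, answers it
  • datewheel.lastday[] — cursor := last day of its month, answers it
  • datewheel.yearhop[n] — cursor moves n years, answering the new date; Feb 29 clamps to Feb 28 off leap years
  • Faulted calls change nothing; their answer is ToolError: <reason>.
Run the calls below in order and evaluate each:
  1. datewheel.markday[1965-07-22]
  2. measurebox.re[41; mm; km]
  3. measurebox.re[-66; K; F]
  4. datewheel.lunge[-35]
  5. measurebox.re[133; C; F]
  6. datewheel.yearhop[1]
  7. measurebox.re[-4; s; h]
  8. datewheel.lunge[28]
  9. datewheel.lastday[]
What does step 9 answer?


Answer: 1965-12-31

Derivation:
! markday(1965-07-22) -> 1965-07-22
! re(41, mm, km) -> 41/1000000
! re(-66, K, F) -> -57847/100
! lunge(-35) -> 1962-08-22
! re(133, C, F) -> 1357/5
! yearhop(1) -> 1963-08-22
! re(-4, s, h) -> -1/900
! lunge(28) -> 1965-12-22
! lastday() -> 1965-12-31


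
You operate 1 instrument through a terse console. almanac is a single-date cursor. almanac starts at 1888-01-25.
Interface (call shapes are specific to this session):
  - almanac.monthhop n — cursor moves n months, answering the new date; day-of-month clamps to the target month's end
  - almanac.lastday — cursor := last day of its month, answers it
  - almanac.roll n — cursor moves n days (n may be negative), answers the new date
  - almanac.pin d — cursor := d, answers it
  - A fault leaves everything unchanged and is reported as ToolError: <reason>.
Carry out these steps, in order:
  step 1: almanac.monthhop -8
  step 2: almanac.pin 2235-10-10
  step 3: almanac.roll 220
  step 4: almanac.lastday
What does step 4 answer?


Calling almanac.monthhop(n: -8), and get 1887-05-25.
I invoke almanac.pin(d: 2235-10-10), which returns 2235-10-10.
Now I run almanac.roll(n: 220), giving 2236-05-17.
Using almanac.lastday(), — result: 2236-05-31.

Answer: 2236-05-31


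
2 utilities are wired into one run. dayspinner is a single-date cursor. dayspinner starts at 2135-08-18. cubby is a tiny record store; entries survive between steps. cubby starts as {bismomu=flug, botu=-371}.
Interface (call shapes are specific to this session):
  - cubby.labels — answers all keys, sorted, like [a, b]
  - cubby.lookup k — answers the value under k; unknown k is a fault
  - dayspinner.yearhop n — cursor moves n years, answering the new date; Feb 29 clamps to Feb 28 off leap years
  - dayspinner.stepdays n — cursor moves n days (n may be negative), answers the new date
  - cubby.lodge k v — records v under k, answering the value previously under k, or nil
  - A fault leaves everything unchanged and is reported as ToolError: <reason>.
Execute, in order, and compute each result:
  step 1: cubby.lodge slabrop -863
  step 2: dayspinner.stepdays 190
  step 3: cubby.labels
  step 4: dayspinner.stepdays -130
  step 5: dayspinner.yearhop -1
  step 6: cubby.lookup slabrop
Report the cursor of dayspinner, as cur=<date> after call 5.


Do: lodge[k='slabrop'; v='-863']
See: nil
Do: stepdays[n='190']
See: 2136-02-24
Do: labels[]
See: [bismomu, botu, slabrop]
Do: stepdays[n='-130']
See: 2135-10-17
Do: yearhop[n='-1']
See: 2134-10-17
Do: lookup[k='slabrop']
See: -863

Answer: cur=2134-10-17


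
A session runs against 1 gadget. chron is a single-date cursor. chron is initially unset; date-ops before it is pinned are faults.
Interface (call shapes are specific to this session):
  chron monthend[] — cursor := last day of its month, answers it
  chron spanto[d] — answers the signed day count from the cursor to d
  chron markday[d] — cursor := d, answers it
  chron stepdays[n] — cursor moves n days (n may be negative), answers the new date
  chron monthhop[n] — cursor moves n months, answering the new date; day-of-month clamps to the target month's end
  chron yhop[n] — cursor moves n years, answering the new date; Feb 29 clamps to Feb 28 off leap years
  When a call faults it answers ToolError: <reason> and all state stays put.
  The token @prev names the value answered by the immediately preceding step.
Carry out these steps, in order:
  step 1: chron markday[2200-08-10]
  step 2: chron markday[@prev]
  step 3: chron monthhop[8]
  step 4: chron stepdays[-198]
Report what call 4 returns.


# chron markday(d='2200-08-10') => 2200-08-10
# chron markday(d='@prev') => 2200-08-10
# chron monthhop(n='8') => 2201-04-10
# chron stepdays(n='-198') => 2200-09-24

Answer: 2200-09-24


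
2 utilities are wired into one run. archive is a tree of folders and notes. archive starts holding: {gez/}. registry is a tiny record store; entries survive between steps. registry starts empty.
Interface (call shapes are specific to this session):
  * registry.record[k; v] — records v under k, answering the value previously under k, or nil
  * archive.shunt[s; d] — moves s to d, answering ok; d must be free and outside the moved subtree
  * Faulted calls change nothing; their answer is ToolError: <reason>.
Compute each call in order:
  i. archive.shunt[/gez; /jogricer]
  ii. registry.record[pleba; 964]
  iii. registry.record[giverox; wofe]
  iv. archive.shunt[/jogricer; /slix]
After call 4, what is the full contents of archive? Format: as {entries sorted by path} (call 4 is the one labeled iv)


Answer: {slix/}

Derivation:
Do: shunt[s→/gez; d→/jogricer]
See: ok
Do: record[k→pleba; v→964]
See: nil
Do: record[k→giverox; v→wofe]
See: nil
Do: shunt[s→/jogricer; d→/slix]
See: ok


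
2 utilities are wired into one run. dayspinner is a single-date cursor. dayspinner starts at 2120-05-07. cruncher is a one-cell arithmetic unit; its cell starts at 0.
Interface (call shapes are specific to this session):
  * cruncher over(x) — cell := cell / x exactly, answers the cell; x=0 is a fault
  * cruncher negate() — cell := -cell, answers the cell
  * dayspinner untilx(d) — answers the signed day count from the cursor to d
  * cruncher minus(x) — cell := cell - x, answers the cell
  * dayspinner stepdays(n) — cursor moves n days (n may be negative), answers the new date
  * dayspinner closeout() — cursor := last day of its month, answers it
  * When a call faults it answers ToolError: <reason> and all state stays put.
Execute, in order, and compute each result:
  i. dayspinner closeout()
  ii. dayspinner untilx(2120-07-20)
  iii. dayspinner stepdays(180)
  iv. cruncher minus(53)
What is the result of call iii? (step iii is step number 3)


% 1. dayspinner closeout() => 2120-05-31
% 2. dayspinner untilx(d=2120-07-20) => 50
% 3. dayspinner stepdays(n=180) => 2120-11-27
% 4. cruncher minus(x=53) => -53

Answer: 2120-11-27


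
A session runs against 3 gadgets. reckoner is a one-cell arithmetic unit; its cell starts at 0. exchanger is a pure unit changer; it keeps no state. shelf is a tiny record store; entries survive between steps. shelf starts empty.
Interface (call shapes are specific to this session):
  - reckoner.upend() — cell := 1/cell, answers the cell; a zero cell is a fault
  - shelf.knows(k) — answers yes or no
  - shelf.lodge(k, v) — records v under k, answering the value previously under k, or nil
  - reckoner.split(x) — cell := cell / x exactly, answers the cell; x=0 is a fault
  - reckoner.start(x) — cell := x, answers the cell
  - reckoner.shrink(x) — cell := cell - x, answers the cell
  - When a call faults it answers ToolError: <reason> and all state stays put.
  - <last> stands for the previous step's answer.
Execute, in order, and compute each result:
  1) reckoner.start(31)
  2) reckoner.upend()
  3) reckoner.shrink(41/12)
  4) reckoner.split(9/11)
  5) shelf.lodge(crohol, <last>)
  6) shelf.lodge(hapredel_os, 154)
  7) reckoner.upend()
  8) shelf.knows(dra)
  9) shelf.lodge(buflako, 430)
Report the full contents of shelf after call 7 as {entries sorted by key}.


Answer: {crohol=-13849/3348, hapredel_os=154}

Derivation:
==> start(x='31')
<== 31
==> upend()
<== 1/31
==> shrink(x='41/12')
<== -1259/372
==> split(x='9/11')
<== -13849/3348
==> lodge(k='crohol', v='<last>')
<== nil
==> lodge(k='hapredel_os', v='154')
<== nil
==> upend()
<== -3348/13849
==> knows(k='dra')
<== no
==> lodge(k='buflako', v='430')
<== nil


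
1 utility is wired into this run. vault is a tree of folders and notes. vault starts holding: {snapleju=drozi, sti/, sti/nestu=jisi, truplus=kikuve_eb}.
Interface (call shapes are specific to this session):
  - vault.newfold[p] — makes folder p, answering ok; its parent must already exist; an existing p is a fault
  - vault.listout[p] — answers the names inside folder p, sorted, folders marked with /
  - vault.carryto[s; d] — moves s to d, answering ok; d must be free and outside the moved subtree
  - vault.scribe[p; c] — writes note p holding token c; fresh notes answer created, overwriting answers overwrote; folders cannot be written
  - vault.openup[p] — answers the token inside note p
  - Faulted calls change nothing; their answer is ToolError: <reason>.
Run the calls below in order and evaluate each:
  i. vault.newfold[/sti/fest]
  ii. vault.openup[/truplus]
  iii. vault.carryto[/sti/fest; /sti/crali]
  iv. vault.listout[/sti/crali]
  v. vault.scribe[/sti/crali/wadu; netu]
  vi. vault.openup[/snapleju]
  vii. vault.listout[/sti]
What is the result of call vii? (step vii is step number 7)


I try vault.newfold passing p='/sti/fest', → ok.
I use vault.openup passing p='/truplus', and see kikuve_eb.
I use vault.carryto passing s='/sti/fest', d='/sti/crali', yielding ok.
Then vault.listout passing p='/sti/crali', and observe [].
Next I call vault.scribe passing p='/sti/crali/wadu', c='netu', and get created.
I invoke vault.openup passing p='/snapleju', → drozi.
Invoking vault.listout passing p='/sti', and observe [crali/, nestu].

Answer: [crali/, nestu]


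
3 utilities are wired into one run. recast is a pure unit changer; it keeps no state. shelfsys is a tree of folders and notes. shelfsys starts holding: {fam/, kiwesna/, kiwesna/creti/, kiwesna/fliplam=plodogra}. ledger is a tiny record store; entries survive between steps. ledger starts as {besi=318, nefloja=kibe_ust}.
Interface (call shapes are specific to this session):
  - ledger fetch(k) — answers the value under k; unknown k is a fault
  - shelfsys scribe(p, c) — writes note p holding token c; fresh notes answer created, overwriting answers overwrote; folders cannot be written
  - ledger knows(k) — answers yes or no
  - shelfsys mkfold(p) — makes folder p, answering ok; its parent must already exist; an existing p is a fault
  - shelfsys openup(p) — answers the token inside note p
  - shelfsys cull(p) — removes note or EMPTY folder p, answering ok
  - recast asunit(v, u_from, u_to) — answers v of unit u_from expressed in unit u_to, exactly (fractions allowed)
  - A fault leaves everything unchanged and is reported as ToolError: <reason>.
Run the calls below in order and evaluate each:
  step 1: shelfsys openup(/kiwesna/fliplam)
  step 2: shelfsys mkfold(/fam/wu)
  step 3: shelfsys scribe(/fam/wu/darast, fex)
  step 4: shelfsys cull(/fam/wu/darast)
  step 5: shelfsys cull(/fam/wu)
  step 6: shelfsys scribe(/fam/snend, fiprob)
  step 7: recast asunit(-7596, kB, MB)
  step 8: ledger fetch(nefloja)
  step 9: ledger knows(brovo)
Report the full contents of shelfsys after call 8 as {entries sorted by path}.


Answer: {fam/, fam/snend=fiprob, kiwesna/, kiwesna/creti/, kiwesna/fliplam=plodogra}

Derivation:
I invoke shelfsys openup on p=/kiwesna/fliplam: plodogra.
I call shelfsys mkfold on p=/fam/wu, and observe ok.
Then shelfsys scribe on p=/fam/wu/darast, c=fex, which returns created.
I call shelfsys cull on p=/fam/wu/darast, which returns ok.
Calling shelfsys cull on p=/fam/wu, giving ok.
I use shelfsys scribe on p=/fam/snend, c=fiprob, and see created.
I use recast asunit on v=-7596, u_from=kB, u_to=MB, and observe -1899/250.
Using ledger fetch on k=nefloja, and observe kibe_ust.
Then ledger knows on k=brovo, yielding no.


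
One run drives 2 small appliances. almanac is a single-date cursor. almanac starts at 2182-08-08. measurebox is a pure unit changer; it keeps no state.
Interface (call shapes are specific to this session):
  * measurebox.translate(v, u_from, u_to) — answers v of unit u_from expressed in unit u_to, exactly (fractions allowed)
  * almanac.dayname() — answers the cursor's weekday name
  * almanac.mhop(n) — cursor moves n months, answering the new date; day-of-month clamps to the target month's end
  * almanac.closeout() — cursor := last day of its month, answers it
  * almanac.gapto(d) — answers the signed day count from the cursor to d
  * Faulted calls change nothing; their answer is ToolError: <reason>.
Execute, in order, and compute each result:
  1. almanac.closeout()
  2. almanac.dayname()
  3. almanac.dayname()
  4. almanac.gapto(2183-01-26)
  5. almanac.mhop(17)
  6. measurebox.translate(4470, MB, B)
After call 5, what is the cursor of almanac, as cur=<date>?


Answer: cur=2184-01-31

Derivation:
! almanac.closeout() == 2182-08-31
! almanac.dayname() == Saturday
! almanac.dayname() == Saturday
! almanac.gapto(d=2183-01-26) == 148
! almanac.mhop(n=17) == 2184-01-31
! measurebox.translate(v=4470, u_from=MB, u_to=B) == 4470000000


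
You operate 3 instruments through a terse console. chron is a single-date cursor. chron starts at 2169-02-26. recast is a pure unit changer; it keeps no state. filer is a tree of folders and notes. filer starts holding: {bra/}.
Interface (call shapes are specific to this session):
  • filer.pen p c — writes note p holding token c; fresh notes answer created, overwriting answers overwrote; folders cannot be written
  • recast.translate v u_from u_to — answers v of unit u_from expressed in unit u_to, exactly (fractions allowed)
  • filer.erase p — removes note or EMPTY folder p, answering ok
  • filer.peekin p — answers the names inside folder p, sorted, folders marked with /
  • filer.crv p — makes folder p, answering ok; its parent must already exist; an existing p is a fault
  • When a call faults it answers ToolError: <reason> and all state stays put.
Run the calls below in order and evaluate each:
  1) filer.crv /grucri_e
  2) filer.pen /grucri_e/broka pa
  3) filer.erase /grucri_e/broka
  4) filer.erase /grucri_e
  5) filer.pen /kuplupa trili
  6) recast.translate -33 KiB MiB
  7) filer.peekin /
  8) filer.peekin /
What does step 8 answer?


Answer: [bra/, kuplupa]

Derivation:
Using filer.crv on p='/grucri_e', which returns ok.
I use filer.pen on p='/grucri_e/broka', c='pa', which returns created.
I call filer.erase on p='/grucri_e/broka', and observe ok.
Calling filer.erase on p='/grucri_e', which returns ok.
I use filer.pen on p='/kuplupa', c='trili', yielding created.
Next I call recast.translate on v='-33', u_from='KiB', u_to='MiB', and see -33/1024.
Calling filer.peekin on p='/', → [bra/, kuplupa].
Next I call filer.peekin on p='/', yielding [bra/, kuplupa].


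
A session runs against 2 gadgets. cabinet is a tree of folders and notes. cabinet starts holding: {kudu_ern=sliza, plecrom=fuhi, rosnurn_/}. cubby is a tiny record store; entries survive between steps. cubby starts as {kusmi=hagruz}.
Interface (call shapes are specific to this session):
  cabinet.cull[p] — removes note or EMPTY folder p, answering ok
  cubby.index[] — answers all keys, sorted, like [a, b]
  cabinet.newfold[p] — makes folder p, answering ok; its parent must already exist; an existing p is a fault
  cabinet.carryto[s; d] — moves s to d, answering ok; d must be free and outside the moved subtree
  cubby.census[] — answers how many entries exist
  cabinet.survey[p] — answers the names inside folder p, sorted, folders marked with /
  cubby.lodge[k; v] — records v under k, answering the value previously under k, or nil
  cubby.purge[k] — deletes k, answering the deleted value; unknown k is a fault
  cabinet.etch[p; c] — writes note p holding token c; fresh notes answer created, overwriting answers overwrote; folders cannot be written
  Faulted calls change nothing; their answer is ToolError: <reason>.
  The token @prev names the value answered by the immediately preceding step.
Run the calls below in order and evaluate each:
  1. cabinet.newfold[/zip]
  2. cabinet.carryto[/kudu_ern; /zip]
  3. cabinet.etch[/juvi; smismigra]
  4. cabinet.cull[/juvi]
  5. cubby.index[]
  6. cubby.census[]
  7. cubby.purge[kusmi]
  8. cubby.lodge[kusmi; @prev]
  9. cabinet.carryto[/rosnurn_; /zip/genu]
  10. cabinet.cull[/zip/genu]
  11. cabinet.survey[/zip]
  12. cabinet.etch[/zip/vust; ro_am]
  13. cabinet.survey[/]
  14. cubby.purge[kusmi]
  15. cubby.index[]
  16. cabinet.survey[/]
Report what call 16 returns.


Answer: [kudu_ern, plecrom, zip/]

Derivation:
>>> cabinet.newfold p='/zip'
:: ok
>>> cabinet.carryto s='/kudu_ern' d='/zip'
:: ToolError: exists
>>> cabinet.etch p='/juvi' c='smismigra'
:: created
>>> cabinet.cull p='/juvi'
:: ok
>>> cubby.index
:: [kusmi]
>>> cubby.census
:: 1
>>> cubby.purge k='kusmi'
:: hagruz
>>> cubby.lodge k='kusmi' v='@prev'
:: nil
>>> cabinet.carryto s='/rosnurn_' d='/zip/genu'
:: ok
>>> cabinet.cull p='/zip/genu'
:: ok
>>> cabinet.survey p='/zip'
:: []
>>> cabinet.etch p='/zip/vust' c='ro_am'
:: created
>>> cabinet.survey p='/'
:: [kudu_ern, plecrom, zip/]
>>> cubby.purge k='kusmi'
:: hagruz
>>> cubby.index
:: []
>>> cabinet.survey p='/'
:: [kudu_ern, plecrom, zip/]


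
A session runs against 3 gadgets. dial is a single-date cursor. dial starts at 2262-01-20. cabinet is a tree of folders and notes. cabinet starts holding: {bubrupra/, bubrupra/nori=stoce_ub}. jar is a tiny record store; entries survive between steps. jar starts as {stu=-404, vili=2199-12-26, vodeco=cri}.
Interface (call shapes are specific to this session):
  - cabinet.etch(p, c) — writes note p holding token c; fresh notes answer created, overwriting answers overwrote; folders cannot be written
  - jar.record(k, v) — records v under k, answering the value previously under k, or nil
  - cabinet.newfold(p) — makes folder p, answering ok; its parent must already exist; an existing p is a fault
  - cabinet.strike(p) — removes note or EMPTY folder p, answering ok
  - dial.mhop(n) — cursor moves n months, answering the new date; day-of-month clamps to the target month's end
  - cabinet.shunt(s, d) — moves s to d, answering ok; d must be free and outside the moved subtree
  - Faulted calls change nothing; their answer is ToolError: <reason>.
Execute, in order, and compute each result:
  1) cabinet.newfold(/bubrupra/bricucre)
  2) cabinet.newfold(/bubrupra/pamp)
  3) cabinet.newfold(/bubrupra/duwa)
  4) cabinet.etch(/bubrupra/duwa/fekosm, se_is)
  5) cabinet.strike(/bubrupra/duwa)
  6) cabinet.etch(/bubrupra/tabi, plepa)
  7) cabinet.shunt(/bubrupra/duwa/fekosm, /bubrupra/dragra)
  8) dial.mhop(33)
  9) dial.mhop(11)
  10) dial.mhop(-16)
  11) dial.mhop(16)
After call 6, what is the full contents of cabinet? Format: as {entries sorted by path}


Answer: {bubrupra/, bubrupra/bricucre/, bubrupra/duwa/, bubrupra/duwa/fekosm=se_is, bubrupra/nori=stoce_ub, bubrupra/pamp/, bubrupra/tabi=plepa}

Derivation:
$ cabinet.newfold p→/bubrupra/bricucre
= ok
$ cabinet.newfold p→/bubrupra/pamp
= ok
$ cabinet.newfold p→/bubrupra/duwa
= ok
$ cabinet.etch p→/bubrupra/duwa/fekosm c→se_is
= created
$ cabinet.strike p→/bubrupra/duwa
= ToolError: not empty
$ cabinet.etch p→/bubrupra/tabi c→plepa
= created
$ cabinet.shunt s→/bubrupra/duwa/fekosm d→/bubrupra/dragra
= ok
$ dial.mhop n→33
= 2264-10-20
$ dial.mhop n→11
= 2265-09-20
$ dial.mhop n→-16
= 2264-05-20
$ dial.mhop n→16
= 2265-09-20


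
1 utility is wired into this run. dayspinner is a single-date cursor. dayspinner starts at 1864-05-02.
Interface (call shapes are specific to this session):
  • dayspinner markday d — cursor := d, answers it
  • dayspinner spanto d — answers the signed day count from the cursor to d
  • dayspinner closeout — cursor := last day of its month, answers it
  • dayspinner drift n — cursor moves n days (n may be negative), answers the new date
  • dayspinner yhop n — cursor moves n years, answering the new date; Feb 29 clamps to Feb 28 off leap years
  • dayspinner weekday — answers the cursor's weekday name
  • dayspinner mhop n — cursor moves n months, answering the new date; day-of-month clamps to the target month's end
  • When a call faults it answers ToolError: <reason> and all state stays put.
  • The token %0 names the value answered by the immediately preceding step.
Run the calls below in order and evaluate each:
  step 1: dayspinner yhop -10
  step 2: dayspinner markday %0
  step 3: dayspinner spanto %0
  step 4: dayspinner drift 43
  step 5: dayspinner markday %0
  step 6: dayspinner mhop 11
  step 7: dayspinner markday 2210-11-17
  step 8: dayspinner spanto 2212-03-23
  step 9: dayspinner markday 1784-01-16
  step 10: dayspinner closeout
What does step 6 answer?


Answer: 1855-05-14

Derivation:
% dayspinner yhop(n=-10) == 1854-05-02
% dayspinner markday(d=%0) == 1854-05-02
% dayspinner spanto(d=%0) == 0
% dayspinner drift(n=43) == 1854-06-14
% dayspinner markday(d=%0) == 1854-06-14
% dayspinner mhop(n=11) == 1855-05-14
% dayspinner markday(d=2210-11-17) == 2210-11-17
% dayspinner spanto(d=2212-03-23) == 492
% dayspinner markday(d=1784-01-16) == 1784-01-16
% dayspinner closeout() == 1784-01-31


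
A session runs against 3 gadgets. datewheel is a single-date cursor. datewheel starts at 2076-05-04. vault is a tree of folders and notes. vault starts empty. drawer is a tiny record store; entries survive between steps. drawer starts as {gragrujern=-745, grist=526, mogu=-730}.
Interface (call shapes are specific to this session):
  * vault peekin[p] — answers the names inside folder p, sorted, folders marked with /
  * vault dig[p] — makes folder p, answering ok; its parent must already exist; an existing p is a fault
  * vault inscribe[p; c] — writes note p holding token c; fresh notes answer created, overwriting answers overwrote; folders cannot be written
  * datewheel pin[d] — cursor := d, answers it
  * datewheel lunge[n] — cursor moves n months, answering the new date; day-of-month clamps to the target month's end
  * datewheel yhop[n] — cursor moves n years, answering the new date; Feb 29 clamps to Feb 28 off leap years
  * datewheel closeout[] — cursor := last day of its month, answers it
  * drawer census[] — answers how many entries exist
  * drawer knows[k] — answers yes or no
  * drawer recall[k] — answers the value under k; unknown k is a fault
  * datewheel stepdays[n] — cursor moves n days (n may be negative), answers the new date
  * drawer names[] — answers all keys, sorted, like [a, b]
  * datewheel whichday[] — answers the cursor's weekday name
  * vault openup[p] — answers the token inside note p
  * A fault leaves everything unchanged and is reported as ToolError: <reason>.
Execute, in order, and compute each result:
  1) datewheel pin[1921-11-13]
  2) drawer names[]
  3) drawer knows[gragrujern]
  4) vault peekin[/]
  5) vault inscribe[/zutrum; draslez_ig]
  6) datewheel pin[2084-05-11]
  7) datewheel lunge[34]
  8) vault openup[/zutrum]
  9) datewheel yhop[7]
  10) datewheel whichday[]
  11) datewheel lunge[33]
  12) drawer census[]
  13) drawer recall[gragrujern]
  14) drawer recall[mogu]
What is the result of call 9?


! datewheel pin(d→1921-11-13) : 1921-11-13
! drawer names() : [gragrujern, grist, mogu]
! drawer knows(k→gragrujern) : yes
! vault peekin(p→/) : []
! vault inscribe(p→/zutrum, c→draslez_ig) : created
! datewheel pin(d→2084-05-11) : 2084-05-11
! datewheel lunge(n→34) : 2087-03-11
! vault openup(p→/zutrum) : draslez_ig
! datewheel yhop(n→7) : 2094-03-11
! datewheel whichday() : Thursday
! datewheel lunge(n→33) : 2096-12-11
! drawer census() : 3
! drawer recall(k→gragrujern) : -745
! drawer recall(k→mogu) : -730

Answer: 2094-03-11


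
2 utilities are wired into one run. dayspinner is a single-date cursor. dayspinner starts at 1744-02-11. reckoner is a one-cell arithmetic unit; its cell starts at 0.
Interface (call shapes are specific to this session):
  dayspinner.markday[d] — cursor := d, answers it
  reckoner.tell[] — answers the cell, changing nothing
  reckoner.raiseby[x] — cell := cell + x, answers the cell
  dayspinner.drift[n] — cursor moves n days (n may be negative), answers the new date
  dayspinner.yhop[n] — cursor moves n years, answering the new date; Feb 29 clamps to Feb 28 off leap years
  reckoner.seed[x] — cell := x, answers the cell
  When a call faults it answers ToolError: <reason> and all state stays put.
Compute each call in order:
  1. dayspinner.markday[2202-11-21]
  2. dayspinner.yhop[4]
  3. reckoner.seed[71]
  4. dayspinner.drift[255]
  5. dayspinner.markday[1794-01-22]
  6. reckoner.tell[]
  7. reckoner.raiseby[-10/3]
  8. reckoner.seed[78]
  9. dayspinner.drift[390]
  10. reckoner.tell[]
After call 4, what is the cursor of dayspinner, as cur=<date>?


Invoking markday on d: 2202-11-21, and get 2202-11-21.
I try yhop on n: 4, and see 2206-11-21.
Next I call seed on x: 71, — result: 71.
Using drift on n: 255, and see 2207-08-03.
I use markday on d: 1794-01-22, yielding 1794-01-22.
I call tell(), giving 71.
I invoke raiseby on x: -10/3: 203/3.
I try seed on x: 78: 78.
Then drift on n: 390, which returns 1795-02-16.
I call tell(), which returns 78.

Answer: cur=2207-08-03


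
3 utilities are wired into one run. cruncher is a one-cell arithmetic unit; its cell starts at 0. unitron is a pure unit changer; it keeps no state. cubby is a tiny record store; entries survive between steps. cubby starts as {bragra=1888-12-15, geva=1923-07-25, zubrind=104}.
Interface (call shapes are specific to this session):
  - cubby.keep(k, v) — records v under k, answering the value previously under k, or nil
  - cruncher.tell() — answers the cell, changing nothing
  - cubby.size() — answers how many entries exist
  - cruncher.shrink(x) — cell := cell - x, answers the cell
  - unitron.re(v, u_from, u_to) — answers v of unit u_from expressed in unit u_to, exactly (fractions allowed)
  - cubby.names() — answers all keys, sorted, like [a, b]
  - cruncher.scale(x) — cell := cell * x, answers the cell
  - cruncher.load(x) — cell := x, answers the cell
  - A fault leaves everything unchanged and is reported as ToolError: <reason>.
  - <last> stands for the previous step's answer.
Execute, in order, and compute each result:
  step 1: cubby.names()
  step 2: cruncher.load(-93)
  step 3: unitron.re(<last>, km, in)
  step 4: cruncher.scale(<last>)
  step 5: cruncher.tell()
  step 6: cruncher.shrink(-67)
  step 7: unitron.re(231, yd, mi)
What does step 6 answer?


>> names()
<< [bragra, geva, zubrind]
>> load(x→-93)
<< -93
>> re(v→<last>, u_from→km, u_to→in)
<< -465000000/127
>> scale(x→<last>)
<< 43245000000/127
>> tell()
<< 43245000000/127
>> shrink(x→-67)
<< 43245008509/127
>> re(v→231, u_from→yd, u_to→mi)
<< 21/160

Answer: 43245008509/127


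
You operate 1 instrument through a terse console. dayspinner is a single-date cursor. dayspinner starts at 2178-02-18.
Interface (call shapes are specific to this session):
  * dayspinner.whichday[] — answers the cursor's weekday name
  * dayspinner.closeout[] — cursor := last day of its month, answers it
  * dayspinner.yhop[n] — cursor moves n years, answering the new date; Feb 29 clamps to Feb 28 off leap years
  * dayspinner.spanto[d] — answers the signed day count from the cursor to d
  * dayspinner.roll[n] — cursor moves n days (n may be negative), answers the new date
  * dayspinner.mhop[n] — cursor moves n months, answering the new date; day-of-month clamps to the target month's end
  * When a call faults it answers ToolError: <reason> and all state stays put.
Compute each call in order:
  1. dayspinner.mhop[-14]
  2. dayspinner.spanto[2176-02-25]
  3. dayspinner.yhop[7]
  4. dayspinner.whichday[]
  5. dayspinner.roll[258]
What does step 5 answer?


Answer: 2184-09-01

Derivation:
Using dayspinner.mhop on n='-14', which returns 2176-12-18.
I invoke dayspinner.spanto on d='2176-02-25', giving -297.
Invoking dayspinner.yhop on n='7', giving 2183-12-18.
Invoking dayspinner.whichday(), which returns Thursday.
I invoke dayspinner.roll on n='258', and see 2184-09-01.


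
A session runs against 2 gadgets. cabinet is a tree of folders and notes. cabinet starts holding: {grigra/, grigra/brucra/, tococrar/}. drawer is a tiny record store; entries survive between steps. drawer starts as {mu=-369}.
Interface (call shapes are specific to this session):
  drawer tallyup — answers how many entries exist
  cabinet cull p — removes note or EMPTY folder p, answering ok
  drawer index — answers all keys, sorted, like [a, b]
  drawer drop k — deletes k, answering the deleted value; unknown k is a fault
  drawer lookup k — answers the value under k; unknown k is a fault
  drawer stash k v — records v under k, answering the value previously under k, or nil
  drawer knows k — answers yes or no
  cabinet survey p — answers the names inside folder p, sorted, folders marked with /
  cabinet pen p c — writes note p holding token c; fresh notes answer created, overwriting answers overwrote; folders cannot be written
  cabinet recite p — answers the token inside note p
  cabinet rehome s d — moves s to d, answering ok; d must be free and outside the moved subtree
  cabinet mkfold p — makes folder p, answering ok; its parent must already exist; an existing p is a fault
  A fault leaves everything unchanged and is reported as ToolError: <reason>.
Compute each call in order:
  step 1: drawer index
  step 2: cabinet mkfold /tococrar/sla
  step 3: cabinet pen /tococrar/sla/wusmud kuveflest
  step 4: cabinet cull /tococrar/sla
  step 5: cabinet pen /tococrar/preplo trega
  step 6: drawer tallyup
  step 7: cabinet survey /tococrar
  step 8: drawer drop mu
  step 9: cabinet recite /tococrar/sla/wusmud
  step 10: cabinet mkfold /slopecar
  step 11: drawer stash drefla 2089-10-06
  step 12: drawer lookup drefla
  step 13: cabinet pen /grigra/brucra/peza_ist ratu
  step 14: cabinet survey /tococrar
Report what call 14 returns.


Answer: [preplo, sla/]

Derivation:
==> drawer index()
<== [mu]
==> cabinet mkfold(p→/tococrar/sla)
<== ok
==> cabinet pen(p→/tococrar/sla/wusmud, c→kuveflest)
<== created
==> cabinet cull(p→/tococrar/sla)
<== ToolError: not empty
==> cabinet pen(p→/tococrar/preplo, c→trega)
<== created
==> drawer tallyup()
<== 1
==> cabinet survey(p→/tococrar)
<== [preplo, sla/]
==> drawer drop(k→mu)
<== -369
==> cabinet recite(p→/tococrar/sla/wusmud)
<== kuveflest
==> cabinet mkfold(p→/slopecar)
<== ok
==> drawer stash(k→drefla, v→2089-10-06)
<== nil
==> drawer lookup(k→drefla)
<== 2089-10-06
==> cabinet pen(p→/grigra/brucra/peza_ist, c→ratu)
<== created
==> cabinet survey(p→/tococrar)
<== [preplo, sla/]


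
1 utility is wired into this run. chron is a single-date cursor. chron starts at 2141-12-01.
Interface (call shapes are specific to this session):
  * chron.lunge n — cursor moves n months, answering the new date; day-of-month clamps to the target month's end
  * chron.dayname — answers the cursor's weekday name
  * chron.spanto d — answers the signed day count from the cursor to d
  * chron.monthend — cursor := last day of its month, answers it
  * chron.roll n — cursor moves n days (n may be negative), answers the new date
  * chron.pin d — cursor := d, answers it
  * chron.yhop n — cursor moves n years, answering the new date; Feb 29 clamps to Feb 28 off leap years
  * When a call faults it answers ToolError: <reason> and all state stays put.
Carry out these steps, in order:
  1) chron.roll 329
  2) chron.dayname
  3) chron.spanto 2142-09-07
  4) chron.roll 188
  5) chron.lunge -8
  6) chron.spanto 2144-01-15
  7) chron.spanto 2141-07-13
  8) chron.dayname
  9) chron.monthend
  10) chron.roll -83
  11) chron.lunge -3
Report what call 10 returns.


$ chron.roll 329
= 2142-10-26
$ chron.dayname
= Friday
$ chron.spanto 2142-09-07
= -49
$ chron.roll 188
= 2143-05-02
$ chron.lunge -8
= 2142-09-02
$ chron.spanto 2144-01-15
= 500
$ chron.spanto 2141-07-13
= -416
$ chron.dayname
= Sunday
$ chron.monthend
= 2142-09-30
$ chron.roll -83
= 2142-07-09
$ chron.lunge -3
= 2142-04-09

Answer: 2142-07-09


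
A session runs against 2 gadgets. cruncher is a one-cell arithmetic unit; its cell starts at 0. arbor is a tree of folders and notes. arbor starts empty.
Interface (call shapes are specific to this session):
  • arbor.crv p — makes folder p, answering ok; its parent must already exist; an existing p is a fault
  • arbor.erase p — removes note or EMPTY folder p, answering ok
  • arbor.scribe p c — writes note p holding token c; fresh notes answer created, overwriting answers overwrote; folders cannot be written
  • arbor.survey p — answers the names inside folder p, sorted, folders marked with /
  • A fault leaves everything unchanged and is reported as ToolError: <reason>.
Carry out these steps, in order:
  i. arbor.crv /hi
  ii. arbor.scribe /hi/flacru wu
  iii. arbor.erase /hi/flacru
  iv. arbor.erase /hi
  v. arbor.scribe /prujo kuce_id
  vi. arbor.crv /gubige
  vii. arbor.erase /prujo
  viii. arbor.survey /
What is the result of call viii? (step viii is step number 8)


·→ arbor.crv(p='/hi')
·← ok
·→ arbor.scribe(p='/hi/flacru', c='wu')
·← created
·→ arbor.erase(p='/hi/flacru')
·← ok
·→ arbor.erase(p='/hi')
·← ok
·→ arbor.scribe(p='/prujo', c='kuce_id')
·← created
·→ arbor.crv(p='/gubige')
·← ok
·→ arbor.erase(p='/prujo')
·← ok
·→ arbor.survey(p='/')
·← [gubige/]

Answer: [gubige/]


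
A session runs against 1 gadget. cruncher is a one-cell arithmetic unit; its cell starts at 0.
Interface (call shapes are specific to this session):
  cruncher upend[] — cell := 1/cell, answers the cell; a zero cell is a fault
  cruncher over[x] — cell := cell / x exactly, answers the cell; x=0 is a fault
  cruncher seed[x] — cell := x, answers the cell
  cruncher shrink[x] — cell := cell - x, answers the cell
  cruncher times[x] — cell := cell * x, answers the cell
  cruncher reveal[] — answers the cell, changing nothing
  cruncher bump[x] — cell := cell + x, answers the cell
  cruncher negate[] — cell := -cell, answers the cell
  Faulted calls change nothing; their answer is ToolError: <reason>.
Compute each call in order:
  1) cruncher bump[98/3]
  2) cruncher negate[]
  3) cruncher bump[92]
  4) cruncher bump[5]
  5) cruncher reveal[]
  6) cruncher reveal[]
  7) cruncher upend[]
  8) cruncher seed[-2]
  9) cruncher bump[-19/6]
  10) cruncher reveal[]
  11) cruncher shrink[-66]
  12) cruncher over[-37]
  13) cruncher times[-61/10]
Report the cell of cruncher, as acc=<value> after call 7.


Step: cruncher bump[x=98/3]
Result: 98/3
Step: cruncher negate[]
Result: -98/3
Step: cruncher bump[x=92]
Result: 178/3
Step: cruncher bump[x=5]
Result: 193/3
Step: cruncher reveal[]
Result: 193/3
Step: cruncher reveal[]
Result: 193/3
Step: cruncher upend[]
Result: 3/193
Step: cruncher seed[x=-2]
Result: -2
Step: cruncher bump[x=-19/6]
Result: -31/6
Step: cruncher reveal[]
Result: -31/6
Step: cruncher shrink[x=-66]
Result: 365/6
Step: cruncher over[x=-37]
Result: -365/222
Step: cruncher times[x=-61/10]
Result: 4453/444

Answer: acc=3/193
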